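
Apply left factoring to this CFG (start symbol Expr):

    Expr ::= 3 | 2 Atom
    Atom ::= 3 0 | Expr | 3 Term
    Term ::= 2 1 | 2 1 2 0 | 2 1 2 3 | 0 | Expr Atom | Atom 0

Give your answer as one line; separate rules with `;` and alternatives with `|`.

Atom has alternatives sharing prefix '3': factor to Atom → 3 Atom1 with Atom1 → 0 | Term.
Term has alternatives sharing prefix '2 1': factor to Term → 2 1 Term1 with Term1 → ε | 2 0 | 2 3.
Term1 has alternatives sharing prefix '2': factor to Term1 → 2 Term11 with Term11 → 0 | 3.

Expr ::= 3 | 2 Atom; Atom ::= Expr | 3 Atom1; Term ::= 0 | Expr Atom | Atom 0 | 2 1 Term1; Atom1 ::= 0 | Term; Term1 ::= ε | 2 Term11; Term11 ::= 0 | 3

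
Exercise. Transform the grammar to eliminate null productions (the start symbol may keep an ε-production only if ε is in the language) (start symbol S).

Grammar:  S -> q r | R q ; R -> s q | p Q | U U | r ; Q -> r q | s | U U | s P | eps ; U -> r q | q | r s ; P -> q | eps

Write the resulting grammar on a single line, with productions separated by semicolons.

S -> q r | R q; R -> s q | p Q | p | U U | r; Q -> r q | s | U U | s P; U -> r q | q | r s; P -> q

Nullable set = {P, Q}.
ε ∉ L(G), so no ε-production is kept.
Expand every rule over subsets of its nullable positions: R → p Q gives p Q | p.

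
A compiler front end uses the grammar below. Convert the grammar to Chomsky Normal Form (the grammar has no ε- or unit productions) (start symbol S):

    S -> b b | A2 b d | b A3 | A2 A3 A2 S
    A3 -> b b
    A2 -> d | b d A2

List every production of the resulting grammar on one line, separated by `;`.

S -> X1 X1 | A2 Y1 | X1 A3 | A2 Y2; A3 -> X1 X1; A2 -> d | X1 Y4; X1 -> b; X2 -> d; Y1 -> X1 X2; Y2 -> A3 Y3; Y3 -> A2 S; Y4 -> X2 A2

Introduce a nonterminal for each terminal appearing in a rule of length ≥ 2: X1 → b, X2 → d.
Binarize each right-hand side of length ≥ 3 by chaining fresh nonterminals (Y1, Y2, …): affected rules were S → A2 X1 X2; S → A2 A3 A2 S; A2 → X1 X2 A2.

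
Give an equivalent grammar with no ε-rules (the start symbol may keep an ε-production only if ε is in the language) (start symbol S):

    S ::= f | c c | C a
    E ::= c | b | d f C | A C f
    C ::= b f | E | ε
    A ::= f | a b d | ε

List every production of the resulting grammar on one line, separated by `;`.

Nullable set = {A, C}.
ε ∉ L(G), so no ε-production is kept.
Expand every rule over subsets of its nullable positions: S → C a gives C a | a. E → d f C gives d f C | d f. E → A C f gives A C f | A f | C f | f.

S ::= f | c c | C a | a; E ::= c | b | d f C | d f | A C f | A f | C f | f; C ::= b f | E; A ::= f | a b d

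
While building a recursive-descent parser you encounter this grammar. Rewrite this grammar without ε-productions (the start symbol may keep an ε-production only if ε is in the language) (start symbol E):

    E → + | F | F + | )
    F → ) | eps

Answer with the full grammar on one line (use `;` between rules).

E → + | F | F + | ) | eps; F → )

Nullable set = {E, F}.
ε ∈ L(G) since E is nullable, so keep E → ε.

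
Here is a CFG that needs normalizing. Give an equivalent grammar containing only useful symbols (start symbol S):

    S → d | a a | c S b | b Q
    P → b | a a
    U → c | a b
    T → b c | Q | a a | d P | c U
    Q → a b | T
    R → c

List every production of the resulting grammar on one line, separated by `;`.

S → d | a a | c S b | b Q; P → b | a a; U → c | a b; T → b c | Q | a a | d P | c U; Q → a b | T

Generating nonterminals: {P, Q, R, S, T, U}.
Reachable from S after that: {P, Q, S, T, U}.
Removed useless symbols: {R} and every production mentioning them.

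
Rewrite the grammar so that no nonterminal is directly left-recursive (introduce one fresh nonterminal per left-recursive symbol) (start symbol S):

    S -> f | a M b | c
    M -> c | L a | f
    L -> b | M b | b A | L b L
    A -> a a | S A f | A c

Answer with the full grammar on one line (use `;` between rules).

Directly left-recursive nonterminals: L, A.
For L: α = {b L}, β = {b, M b, b A}. Rewrite as L → β L' and L' → α L' | ε.
For A: α = {c}, β = {a a, S A f}. Rewrite as A → β A' and A' → α A' | ε.

S -> f | a M b | c; M -> c | L a | f; L -> b L' | M b L' | b A L'; A -> a a A' | S A f A'; L' -> b L L' | ε; A' -> c A' | ε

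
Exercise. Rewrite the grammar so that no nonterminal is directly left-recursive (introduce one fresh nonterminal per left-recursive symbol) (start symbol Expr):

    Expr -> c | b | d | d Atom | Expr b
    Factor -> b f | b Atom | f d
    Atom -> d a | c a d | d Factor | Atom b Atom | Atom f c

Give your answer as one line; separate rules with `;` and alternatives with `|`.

Expr -> c Expr1 | b Expr1 | d Expr1 | d Atom Expr1; Factor -> b f | b Atom | f d; Atom -> d a Atom1 | c a d Atom1 | d Factor Atom1; Expr1 -> b Expr1 | ε; Atom1 -> b Atom Atom1 | f c Atom1 | ε

Expr, Atom are directly left-recursive.
For Expr: α = {b}, β = {c, b, d, d Atom}. Rewrite as Expr → β Expr1 and Expr1 → α Expr1 | ε.
For Atom: α = {b Atom, f c}, β = {d a, c a d, d Factor}. Rewrite as Atom → β Atom1 and Atom1 → α Atom1 | ε.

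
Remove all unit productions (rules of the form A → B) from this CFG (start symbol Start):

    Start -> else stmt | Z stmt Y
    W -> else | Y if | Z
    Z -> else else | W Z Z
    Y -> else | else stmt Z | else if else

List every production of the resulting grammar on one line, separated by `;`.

Unit pairs: W ⇒* {Z}.
Replace each nonterminal's rules with the union of the non-unit rules of every nonterminal it unit-derives.

Start -> else stmt | Z stmt Y; W -> else else | W Z Z | else | Y if; Z -> else else | W Z Z; Y -> else | else stmt Z | else if else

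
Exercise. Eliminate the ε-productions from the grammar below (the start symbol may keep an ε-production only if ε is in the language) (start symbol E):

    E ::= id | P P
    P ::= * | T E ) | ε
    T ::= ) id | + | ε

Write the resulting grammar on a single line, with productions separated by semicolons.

E ::= id | P P | P | ε; P ::= * | T E ) | T ) | E ) | ); T ::= ) id | +

Nullable nonterminals: {E, P, T}.
ε ∈ L(G) since E is nullable, so keep E → ε.
For each production, add variants omitting each subset of nullable occurrences: E → P P gives P P | P. P → T E ) gives T E ) | T ) | E ) | ).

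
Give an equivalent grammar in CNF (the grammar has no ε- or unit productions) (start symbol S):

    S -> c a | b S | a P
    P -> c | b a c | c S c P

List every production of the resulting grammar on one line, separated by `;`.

Introduce a nonterminal for each terminal appearing in a rule of length ≥ 2: X1 → c, X2 → a, X3 → b.
Binarize each right-hand side of length ≥ 3 by chaining fresh nonterminals (Y1, Y2, …): affected rules were P → X3 X2 X1; P → X1 S X1 P.

S -> X1 X2 | X3 S | X2 P; P -> c | X3 Y1 | X1 Y2; X1 -> c; X2 -> a; X3 -> b; Y1 -> X2 X1; Y2 -> S Y3; Y3 -> X1 P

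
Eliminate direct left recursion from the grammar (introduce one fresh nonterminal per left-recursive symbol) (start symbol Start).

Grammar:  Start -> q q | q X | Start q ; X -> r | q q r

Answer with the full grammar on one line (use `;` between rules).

Directly left-recursive nonterminal: Start.
For Start: α = {q}, β = {q q, q X}. Rewrite as Start → β Start1 and Start1 → α Start1 | ε.

Start -> q q Start1 | q X Start1; X -> r | q q r; Start1 -> q Start1 | ε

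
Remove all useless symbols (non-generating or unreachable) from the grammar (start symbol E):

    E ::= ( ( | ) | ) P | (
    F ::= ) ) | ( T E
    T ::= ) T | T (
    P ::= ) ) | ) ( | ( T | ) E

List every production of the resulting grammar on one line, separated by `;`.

E ::= ( ( | ) | ) P | (; P ::= ) ) | ) ( | ) E

Generating nonterminals: {E, F, P}.
Reachable from E after that: {E, P}.
Removed useless symbols: {F, T} and every production mentioning them.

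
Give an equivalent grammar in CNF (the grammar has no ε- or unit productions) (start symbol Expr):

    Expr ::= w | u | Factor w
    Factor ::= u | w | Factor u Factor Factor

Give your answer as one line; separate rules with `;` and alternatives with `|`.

Introduce a nonterminal for each terminal appearing in a rule of length ≥ 2: X1 → w, X2 → u.
Binarize each right-hand side of length ≥ 3 by chaining fresh nonterminals (Y1, Y2, …): affected rules were Factor → Factor X2 Factor Factor.

Expr ::= w | u | Factor X1; Factor ::= u | w | Factor Y1; X1 ::= w; X2 ::= u; Y1 ::= X2 Y2; Y2 ::= Factor Factor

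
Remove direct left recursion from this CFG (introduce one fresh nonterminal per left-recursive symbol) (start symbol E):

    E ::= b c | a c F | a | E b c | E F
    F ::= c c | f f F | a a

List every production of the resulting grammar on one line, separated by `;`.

E ::= b c E' | a c F E' | a E'; F ::= c c | f f F | a a; E' ::= b c E' | F E' | ε

Left recursion appears on E.
For E: α = {b c, F}, β = {b c, a c F, a}. Rewrite as E → β E' and E' → α E' | ε.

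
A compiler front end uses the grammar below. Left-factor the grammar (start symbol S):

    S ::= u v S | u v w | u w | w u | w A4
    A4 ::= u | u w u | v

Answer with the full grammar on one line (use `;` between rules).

S has alternatives sharing prefix 'u': factor to S → u S' with S' → v S | v w | w.
S has alternatives sharing prefix 'w': factor to S → w S'' with S'' → u | A4.
A4 has alternatives sharing prefix 'u': factor to A4 → u A4' with A4' → ε | w u.
S' has alternatives sharing prefix 'v': factor to S' → v S''' with S''' → S | w.

S ::= u S' | w S''; A4 ::= v | u A4'; S' ::= w | v S'''; S'' ::= u | A4; A4' ::= ε | w u; S''' ::= S | w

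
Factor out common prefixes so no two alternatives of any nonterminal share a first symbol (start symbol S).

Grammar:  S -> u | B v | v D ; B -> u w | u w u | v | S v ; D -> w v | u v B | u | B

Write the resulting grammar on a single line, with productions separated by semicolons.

S -> u | B v | v D; B -> v | S v | u w B'; D -> w v | B | u D'; B' -> epsilon | u; D' -> v B | epsilon

B has alternatives sharing prefix 'u w': factor to B → u w B' with B' → ε | u.
D has alternatives sharing prefix 'u': factor to D → u D' with D' → v B | ε.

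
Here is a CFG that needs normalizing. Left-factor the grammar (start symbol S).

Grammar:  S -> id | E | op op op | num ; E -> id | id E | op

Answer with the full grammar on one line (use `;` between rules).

S -> id | E | op op op | num; E -> op | id E'; E' -> eps | E

E has alternatives sharing prefix 'id': factor to E → id E' with E' → ε | E.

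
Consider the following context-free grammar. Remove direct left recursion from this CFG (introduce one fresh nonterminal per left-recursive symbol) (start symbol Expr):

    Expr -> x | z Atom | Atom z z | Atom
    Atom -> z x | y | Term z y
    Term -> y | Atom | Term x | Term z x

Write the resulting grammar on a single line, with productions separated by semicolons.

Directly left-recursive nonterminal: Term.
For Term: α = {x, z x}, β = {y, Atom}. Rewrite as Term → β Term1 and Term1 → α Term1 | ε.

Expr -> x | z Atom | Atom z z | Atom; Atom -> z x | y | Term z y; Term -> y Term1 | Atom Term1; Term1 -> x Term1 | z x Term1 | epsilon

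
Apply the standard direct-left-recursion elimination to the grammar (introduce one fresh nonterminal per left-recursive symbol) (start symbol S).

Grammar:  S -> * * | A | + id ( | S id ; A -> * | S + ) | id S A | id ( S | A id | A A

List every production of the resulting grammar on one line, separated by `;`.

Directly left-recursive nonterminals: S, A.
For S: α = {id}, β = {* *, A, + id (}. Rewrite as S → β S' and S' → α S' | ε.
For A: α = {id, A}, β = {*, S + ), id S A, id ( S}. Rewrite as A → β A' and A' → α A' | ε.

S -> * * S' | A S' | + id ( S'; A -> * A' | S + ) A' | id S A A' | id ( S A'; S' -> id S' | epsilon; A' -> id A' | A A' | epsilon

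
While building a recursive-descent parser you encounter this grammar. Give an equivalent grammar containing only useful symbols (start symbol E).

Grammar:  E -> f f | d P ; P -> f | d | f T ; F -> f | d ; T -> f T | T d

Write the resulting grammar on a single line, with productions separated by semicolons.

Generating nonterminals: {E, F, P}.
Reachable from E after that: {E, P}.
Removed useless symbols: {F, T} and every production mentioning them.

E -> f f | d P; P -> f | d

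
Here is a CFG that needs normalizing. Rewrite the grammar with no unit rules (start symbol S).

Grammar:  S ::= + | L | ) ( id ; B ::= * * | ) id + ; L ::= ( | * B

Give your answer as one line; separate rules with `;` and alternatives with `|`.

Unit pairs: S ⇒* {L}.
For each unit pair (A, B), copy every non-unit production of B to A, then drop all unit productions.

S ::= ( | * B | + | ) ( id; B ::= * * | ) id +; L ::= ( | * B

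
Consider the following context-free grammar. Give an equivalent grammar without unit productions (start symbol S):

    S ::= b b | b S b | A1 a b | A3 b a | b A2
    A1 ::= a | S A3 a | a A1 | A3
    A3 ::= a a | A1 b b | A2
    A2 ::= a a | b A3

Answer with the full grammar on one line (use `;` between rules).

Unit pairs: A1 ⇒* {A2, A3}; A3 ⇒* {A2}.
Replace each nonterminal's rules with the union of the non-unit rules of every nonterminal it unit-derives.

S ::= b b | b S b | A1 a b | A3 b a | b A2; A1 ::= a a | b A3 | a | S A3 a | a A1 | A1 b b; A3 ::= a a | b A3 | A1 b b; A2 ::= a a | b A3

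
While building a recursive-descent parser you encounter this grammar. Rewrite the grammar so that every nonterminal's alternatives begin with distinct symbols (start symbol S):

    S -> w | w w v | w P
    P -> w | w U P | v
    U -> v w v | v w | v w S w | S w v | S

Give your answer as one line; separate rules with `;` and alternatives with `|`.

S has alternatives sharing prefix 'w': factor to S → w S' with S' → ε | w v | P.
P has alternatives sharing prefix 'w': factor to P → w P' with P' → ε | U P.
U has alternatives sharing prefix 'v w': factor to U → v w U' with U' → v | ε | S w.
U has alternatives sharing prefix 'S': factor to U → S U'' with U'' → w v | ε.

S -> w S'; P -> v | w P'; U -> v w U' | S U''; S' -> ε | w v | P; P' -> ε | U P; U' -> v | ε | S w; U'' -> w v | ε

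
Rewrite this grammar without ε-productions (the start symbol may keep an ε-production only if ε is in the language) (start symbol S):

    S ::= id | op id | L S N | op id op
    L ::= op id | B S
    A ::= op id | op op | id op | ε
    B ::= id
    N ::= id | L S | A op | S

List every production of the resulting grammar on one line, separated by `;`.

S ::= id | op id | L S N | op id op; L ::= op id | B S; A ::= op id | op op | id op; B ::= id; N ::= id | L S | A op | op | S

Nullable set = {A}.
ε ∉ L(G), so no ε-production is kept.
Add the nullable-subset variants: N → A op gives A op | op.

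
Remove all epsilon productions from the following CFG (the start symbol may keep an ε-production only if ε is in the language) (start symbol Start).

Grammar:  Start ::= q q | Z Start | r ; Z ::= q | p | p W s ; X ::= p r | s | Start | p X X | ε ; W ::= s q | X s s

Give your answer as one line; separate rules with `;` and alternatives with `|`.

The nullable symbols are {X}.
ε ∉ L(G), so no ε-production is kept.
For each production, add variants omitting each subset of nullable occurrences: X → p X X gives p X X | p X | p. W → X s s gives X s s | s s.

Start ::= q q | Z Start | r; Z ::= q | p | p W s; X ::= p r | s | Start | p X X | p X | p; W ::= s q | X s s | s s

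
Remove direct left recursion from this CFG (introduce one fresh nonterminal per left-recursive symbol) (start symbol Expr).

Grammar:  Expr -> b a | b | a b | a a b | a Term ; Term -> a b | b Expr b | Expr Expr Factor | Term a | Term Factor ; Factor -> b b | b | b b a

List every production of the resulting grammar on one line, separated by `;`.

Expr -> b a | b | a b | a a b | a Term; Term -> a b Term1 | b Expr b Term1 | Expr Expr Factor Term1; Factor -> b b | b | b b a; Term1 -> a Term1 | Factor Term1 | epsilon

Term is directly left-recursive.
For Term: α = {a, Factor}, β = {a b, b Expr b, Expr Expr Factor}. Rewrite as Term → β Term1 and Term1 → α Term1 | ε.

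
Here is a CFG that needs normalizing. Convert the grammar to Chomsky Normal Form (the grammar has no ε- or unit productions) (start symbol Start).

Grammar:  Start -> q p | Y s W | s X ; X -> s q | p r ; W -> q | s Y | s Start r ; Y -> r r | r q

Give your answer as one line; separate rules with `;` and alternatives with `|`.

Start -> X1 X2 | Y Y1 | X3 X; X -> X3 X1 | X2 X4; W -> q | X3 Y | X3 Y2; Y -> X4 X4 | X4 X1; X1 -> q; X2 -> p; X3 -> s; X4 -> r; Y1 -> X3 W; Y2 -> Start X4

Introduce a nonterminal for each terminal appearing in a rule of length ≥ 2: X1 → q, X2 → p, X3 → s, X4 → r.
Binarize each right-hand side of length ≥ 3 by chaining fresh nonterminals (Y1, Y2, …): affected rules were Start → Y X3 W; W → X3 Start X4.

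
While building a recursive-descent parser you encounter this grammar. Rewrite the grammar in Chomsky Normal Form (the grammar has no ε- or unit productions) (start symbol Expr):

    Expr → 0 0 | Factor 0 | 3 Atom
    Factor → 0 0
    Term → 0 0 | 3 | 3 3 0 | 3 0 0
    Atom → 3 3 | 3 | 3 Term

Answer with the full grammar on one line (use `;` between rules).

Introduce a nonterminal for each terminal appearing in a rule of length ≥ 2: X1 → 0, X2 → 3.
Binarize each right-hand side of length ≥ 3 by chaining fresh nonterminals (Y1, Y2, …): affected rules were Term → X2 X2 X1; Term → X2 X1 X1.

Expr → X1 X1 | Factor X1 | X2 Atom; Factor → X1 X1; Term → X1 X1 | 3 | X2 Y1 | X2 Y2; Atom → X2 X2 | 3 | X2 Term; X1 → 0; X2 → 3; Y1 → X2 X1; Y2 → X1 X1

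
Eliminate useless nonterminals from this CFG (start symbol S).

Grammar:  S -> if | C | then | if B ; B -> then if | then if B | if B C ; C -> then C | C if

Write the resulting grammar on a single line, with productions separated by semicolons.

S -> if | then | if B; B -> then if | then if B

Generating nonterminals: {B, S}.
Reachable from S after that: {B, S}.
Removed useless symbols: {C} and every production mentioning them.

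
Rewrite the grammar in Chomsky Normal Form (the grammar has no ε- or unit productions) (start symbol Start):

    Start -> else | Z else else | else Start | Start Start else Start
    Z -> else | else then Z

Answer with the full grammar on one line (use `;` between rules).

Start -> else | Z Y1 | X1 Start | Start Y2; Z -> else | X1 Y4; X1 -> else; X2 -> then; Y1 -> X1 X1; Y2 -> Start Y3; Y3 -> X1 Start; Y4 -> X2 Z

Introduce a nonterminal for each terminal appearing in a rule of length ≥ 2: X1 → else, X2 → then.
Binarize each right-hand side of length ≥ 3 by chaining fresh nonterminals (Y1, Y2, …): affected rules were Start → Z X1 X1; Start → Start Start X1 Start; Z → X1 X2 Z.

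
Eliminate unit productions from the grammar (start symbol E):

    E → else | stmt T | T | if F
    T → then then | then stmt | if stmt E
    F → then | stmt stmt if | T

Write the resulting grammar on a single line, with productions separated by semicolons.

E → else | stmt T | if F | then then | then stmt | if stmt E; T → then then | then stmt | if stmt E; F → then | stmt stmt if | then then | then stmt | if stmt E

Unit pairs: E ⇒* {T}; F ⇒* {T}.
For every A with A ⇒* B via unit rules, add B's non-unit alternatives to A; then delete every rule of the form X → Y.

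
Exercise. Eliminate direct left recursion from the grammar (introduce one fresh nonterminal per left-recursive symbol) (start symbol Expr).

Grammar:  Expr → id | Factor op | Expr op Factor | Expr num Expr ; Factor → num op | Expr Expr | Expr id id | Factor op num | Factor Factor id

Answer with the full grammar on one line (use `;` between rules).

Expr → id Expr1 | Factor op Expr1; Factor → num op Factor1 | Expr Expr Factor1 | Expr id id Factor1; Expr1 → op Factor Expr1 | num Expr Expr1 | ε; Factor1 → op num Factor1 | Factor id Factor1 | ε

Directly left-recursive nonterminals: Expr, Factor.
For Expr: α = {op Factor, num Expr}, β = {id, Factor op}. Rewrite as Expr → β Expr1 and Expr1 → α Expr1 | ε.
For Factor: α = {op num, Factor id}, β = {num op, Expr Expr, Expr id id}. Rewrite as Factor → β Factor1 and Factor1 → α Factor1 | ε.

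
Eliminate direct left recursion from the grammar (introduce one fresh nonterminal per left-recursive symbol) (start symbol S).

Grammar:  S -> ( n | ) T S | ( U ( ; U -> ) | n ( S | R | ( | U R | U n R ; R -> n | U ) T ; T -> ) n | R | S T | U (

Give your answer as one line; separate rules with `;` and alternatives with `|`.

S -> ( n | ) T S | ( U (; U -> ) U' | n ( S U' | R U' | ( U'; R -> n | U ) T; T -> ) n | R | S T | U (; U' -> R U' | n R U' | ε

Directly left-recursive nonterminal: U.
For U: α = {R, n R}, β = {), n ( S, R, (}. Rewrite as U → β U' and U' → α U' | ε.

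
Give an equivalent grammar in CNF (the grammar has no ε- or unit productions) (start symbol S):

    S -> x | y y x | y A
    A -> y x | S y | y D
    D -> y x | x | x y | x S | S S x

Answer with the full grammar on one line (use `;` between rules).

S -> x | X1 Y1 | X1 A; A -> X1 X2 | S X1 | X1 D; D -> X1 X2 | x | X2 X1 | X2 S | S Y2; X1 -> y; X2 -> x; Y1 -> X1 X2; Y2 -> S X2

Introduce a nonterminal for each terminal appearing in a rule of length ≥ 2: X1 → y, X2 → x.
Binarize each right-hand side of length ≥ 3 by chaining fresh nonterminals (Y1, Y2, …): affected rules were S → X1 X1 X2; D → S S X2.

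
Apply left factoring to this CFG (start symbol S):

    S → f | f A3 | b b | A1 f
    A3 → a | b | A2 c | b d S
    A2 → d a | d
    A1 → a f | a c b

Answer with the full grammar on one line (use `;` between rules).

S has alternatives sharing prefix 'f': factor to S → f S' with S' → ε | A3.
A3 has alternatives sharing prefix 'b': factor to A3 → b A3' with A3' → ε | d S.
A2 has alternatives sharing prefix 'd': factor to A2 → d A2' with A2' → a | ε.
A1 has alternatives sharing prefix 'a': factor to A1 → a A1' with A1' → f | c b.

S → b b | A1 f | f S'; A3 → a | A2 c | b A3'; A2 → d A2'; A1 → a A1'; S' → epsilon | A3; A3' → epsilon | d S; A2' → a | epsilon; A1' → f | c b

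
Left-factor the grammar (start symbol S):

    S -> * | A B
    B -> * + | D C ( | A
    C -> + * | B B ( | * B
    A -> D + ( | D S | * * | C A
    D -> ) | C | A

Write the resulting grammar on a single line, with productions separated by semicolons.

A has alternatives sharing prefix 'D': factor to A → D A' with A' → + ( | S.

S -> * | A B; B -> * + | D C ( | A; C -> + * | B B ( | * B; A -> * * | C A | D A'; D -> ) | C | A; A' -> + ( | S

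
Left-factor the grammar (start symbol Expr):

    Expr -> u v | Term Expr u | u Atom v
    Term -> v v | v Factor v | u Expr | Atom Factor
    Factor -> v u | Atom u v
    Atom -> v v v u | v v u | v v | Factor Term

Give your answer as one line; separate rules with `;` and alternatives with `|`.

Expr -> Term Expr u | u Expr1; Term -> u Expr | Atom Factor | v Term1; Factor -> v u | Atom u v; Atom -> Factor Term | v v Atom1; Expr1 -> v | Atom v; Term1 -> v | Factor v; Atom1 -> v u | u | ε

Expr has alternatives sharing prefix 'u': factor to Expr → u Expr1 with Expr1 → v | Atom v.
Term has alternatives sharing prefix 'v': factor to Term → v Term1 with Term1 → v | Factor v.
Atom has alternatives sharing prefix 'v v': factor to Atom → v v Atom1 with Atom1 → v u | u | ε.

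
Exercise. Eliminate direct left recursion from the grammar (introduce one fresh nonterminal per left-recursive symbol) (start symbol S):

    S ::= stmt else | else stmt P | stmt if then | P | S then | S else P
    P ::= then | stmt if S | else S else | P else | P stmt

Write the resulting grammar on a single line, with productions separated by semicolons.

S, P are directly left-recursive.
For S: α = {then, else P}, β = {stmt else, else stmt P, stmt if then, P}. Rewrite as S → β S' and S' → α S' | ε.
For P: α = {else, stmt}, β = {then, stmt if S, else S else}. Rewrite as P → β P' and P' → α P' | ε.

S ::= stmt else S' | else stmt P S' | stmt if then S' | P S'; P ::= then P' | stmt if S P' | else S else P'; S' ::= then S' | else P S' | epsilon; P' ::= else P' | stmt P' | epsilon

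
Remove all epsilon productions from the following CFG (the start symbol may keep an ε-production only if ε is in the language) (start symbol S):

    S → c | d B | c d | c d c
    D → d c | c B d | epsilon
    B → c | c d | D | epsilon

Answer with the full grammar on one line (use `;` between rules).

The nullable symbols are {B, D}.
ε ∉ L(G), so no ε-production is kept.
For each production, add variants omitting each subset of nullable occurrences: S → d B gives d B | d. D → c B d gives c B d | c d.

S → c | d B | d | c d | c d c; D → d c | c B d | c d; B → c | c d | D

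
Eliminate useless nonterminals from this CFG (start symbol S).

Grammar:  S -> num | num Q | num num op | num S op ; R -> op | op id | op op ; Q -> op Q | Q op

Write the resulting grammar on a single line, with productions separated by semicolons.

Generating nonterminals: {R, S}.
Reachable from S after that: {S}.
Removed useless symbols: {Q, R} and every production mentioning them.

S -> num | num num op | num S op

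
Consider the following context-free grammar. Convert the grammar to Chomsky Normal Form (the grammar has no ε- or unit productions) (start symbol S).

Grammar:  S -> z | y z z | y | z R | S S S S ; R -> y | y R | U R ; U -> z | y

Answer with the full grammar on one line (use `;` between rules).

S -> z | X1 Y1 | y | X2 R | S Y2; R -> y | X1 R | U R; U -> z | y; X1 -> y; X2 -> z; Y1 -> X2 X2; Y2 -> S Y3; Y3 -> S S

Introduce a nonterminal for each terminal appearing in a rule of length ≥ 2: X1 → y, X2 → z.
Binarize each right-hand side of length ≥ 3 by chaining fresh nonterminals (Y1, Y2, …): affected rules were S → X1 X2 X2; S → S S S S.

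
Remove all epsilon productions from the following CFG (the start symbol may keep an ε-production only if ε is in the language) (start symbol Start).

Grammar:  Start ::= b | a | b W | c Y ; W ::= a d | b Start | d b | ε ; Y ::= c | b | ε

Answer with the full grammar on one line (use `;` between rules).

Start ::= b | a | b W | c Y | c; W ::= a d | b Start | d b; Y ::= c | b

Nullable set = {W, Y}.
ε ∉ L(G), so no ε-production is kept.
Add the nullable-subset variants: Start → c Y gives c Y | c.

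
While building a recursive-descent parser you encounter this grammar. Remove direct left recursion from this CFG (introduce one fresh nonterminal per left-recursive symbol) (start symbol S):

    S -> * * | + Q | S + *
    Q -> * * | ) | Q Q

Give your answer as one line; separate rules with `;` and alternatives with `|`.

Left recursion appears on S, Q.
For S: α = {+ *}, β = {* *, + Q}. Rewrite as S → β S' and S' → α S' | ε.
For Q: α = {Q}, β = {* *, )}. Rewrite as Q → β Q' and Q' → α Q' | ε.

S -> * * S' | + Q S'; Q -> * * Q' | ) Q'; S' -> + * S' | ε; Q' -> Q Q' | ε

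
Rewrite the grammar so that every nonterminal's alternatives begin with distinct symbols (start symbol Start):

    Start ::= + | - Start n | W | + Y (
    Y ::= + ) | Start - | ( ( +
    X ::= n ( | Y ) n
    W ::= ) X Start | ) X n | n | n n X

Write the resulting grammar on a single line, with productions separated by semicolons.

Start ::= - Start n | W | + Start1; Y ::= + ) | Start - | ( ( +; X ::= n ( | Y ) n; W ::= ) X W1 | n W2; Start1 ::= ε | Y (; W1 ::= Start | n; W2 ::= ε | n X

Start has alternatives sharing prefix '+': factor to Start → + Start1 with Start1 → ε | Y (.
W has alternatives sharing prefix ') X': factor to W → ) X W1 with W1 → Start | n.
W has alternatives sharing prefix 'n': factor to W → n W2 with W2 → ε | n X.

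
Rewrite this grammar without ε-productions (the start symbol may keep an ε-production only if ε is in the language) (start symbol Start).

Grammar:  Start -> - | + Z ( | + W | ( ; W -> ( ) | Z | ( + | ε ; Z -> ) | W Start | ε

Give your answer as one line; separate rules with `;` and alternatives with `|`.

Nullable set = {W, Z}.
ε ∉ L(G), so no ε-production is kept.
For each production, add variants omitting each subset of nullable occurrences: Start → + Z ( gives + Z ( | + (. Start → + W gives + W | +. Z → W Start gives W Start | Start.

Start -> - | + Z ( | + ( | + W | + | (; W -> ( ) | Z | ( +; Z -> ) | W Start | Start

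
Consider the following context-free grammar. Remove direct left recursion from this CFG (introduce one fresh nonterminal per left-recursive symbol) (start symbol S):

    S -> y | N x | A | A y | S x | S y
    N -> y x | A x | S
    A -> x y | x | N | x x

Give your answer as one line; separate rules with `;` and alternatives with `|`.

S -> y S' | N x S' | A S' | A y S'; N -> y x | A x | S; A -> x y | x | N | x x; S' -> x S' | y S' | ε

Directly left-recursive nonterminal: S.
For S: α = {x, y}, β = {y, N x, A, A y}. Rewrite as S → β S' and S' → α S' | ε.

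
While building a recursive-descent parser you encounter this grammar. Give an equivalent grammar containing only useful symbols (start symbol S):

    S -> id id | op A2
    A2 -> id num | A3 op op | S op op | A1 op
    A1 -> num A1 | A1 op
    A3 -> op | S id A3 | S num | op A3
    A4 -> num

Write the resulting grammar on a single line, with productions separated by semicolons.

Generating nonterminals: {A2, A3, A4, S}.
Reachable from S after that: {A2, A3, S}.
Removed useless symbols: {A1, A4} and every production mentioning them.

S -> id id | op A2; A2 -> id num | A3 op op | S op op; A3 -> op | S id A3 | S num | op A3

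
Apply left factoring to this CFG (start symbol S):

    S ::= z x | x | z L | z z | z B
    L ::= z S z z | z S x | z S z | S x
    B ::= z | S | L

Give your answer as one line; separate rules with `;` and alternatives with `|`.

S has alternatives sharing prefix 'z': factor to S → z S' with S' → x | L | z | B.
L has alternatives sharing prefix 'z S': factor to L → z S L' with L' → z z | x | z.
L' has alternatives sharing prefix 'z': factor to L' → z L'' with L'' → z | ε.

S ::= x | z S'; L ::= S x | z S L'; B ::= z | S | L; S' ::= x | L | z | B; L' ::= x | z L''; L'' ::= z | ε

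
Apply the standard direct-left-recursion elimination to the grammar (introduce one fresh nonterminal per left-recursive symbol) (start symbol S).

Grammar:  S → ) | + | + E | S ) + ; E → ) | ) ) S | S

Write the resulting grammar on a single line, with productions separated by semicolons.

S → ) S' | + S' | + E S'; E → ) | ) ) S | S; S' → ) + S' | ε

Left recursion appears on S.
For S: α = {) +}, β = {), +, + E}. Rewrite as S → β S' and S' → α S' | ε.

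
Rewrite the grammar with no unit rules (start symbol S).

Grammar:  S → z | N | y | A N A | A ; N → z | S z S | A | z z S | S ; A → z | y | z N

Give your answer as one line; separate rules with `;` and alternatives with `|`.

Unit pairs: N ⇒* {A, S}; S ⇒* {A, N}.
For every A with A ⇒* B via unit rules, add B's non-unit alternatives to A; then delete every rule of the form X → Y.

S → z | y | A N A | S z S | z z S | z N; N → z | y | A N A | S z S | z z S | z N; A → z | y | z N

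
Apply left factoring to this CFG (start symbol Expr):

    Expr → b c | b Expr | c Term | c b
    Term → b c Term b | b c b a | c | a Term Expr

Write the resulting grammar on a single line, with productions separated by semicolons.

Expr → b Expr1 | c Expr2; Term → c | a Term Expr | b c Term1; Expr1 → c | Expr; Expr2 → Term | b; Term1 → Term b | b a

Expr has alternatives sharing prefix 'b': factor to Expr → b Expr1 with Expr1 → c | Expr.
Expr has alternatives sharing prefix 'c': factor to Expr → c Expr2 with Expr2 → Term | b.
Term has alternatives sharing prefix 'b c': factor to Term → b c Term1 with Term1 → Term b | b a.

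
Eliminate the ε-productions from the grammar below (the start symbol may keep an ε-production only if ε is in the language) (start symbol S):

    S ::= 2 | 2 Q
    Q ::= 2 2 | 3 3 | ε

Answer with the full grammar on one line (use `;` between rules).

S ::= 2 | 2 Q; Q ::= 2 2 | 3 3

Nullable nonterminals: {Q}.
ε ∉ L(G), so no ε-production is kept.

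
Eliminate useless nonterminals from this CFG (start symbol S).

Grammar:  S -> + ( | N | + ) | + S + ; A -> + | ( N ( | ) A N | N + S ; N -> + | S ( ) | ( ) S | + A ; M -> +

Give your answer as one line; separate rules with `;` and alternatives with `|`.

Generating nonterminals: {A, M, N, S}.
Reachable from S after that: {A, N, S}.
Removed useless symbols: {M} and every production mentioning them.

S -> + ( | N | + ) | + S +; A -> + | ( N ( | ) A N | N + S; N -> + | S ( ) | ( ) S | + A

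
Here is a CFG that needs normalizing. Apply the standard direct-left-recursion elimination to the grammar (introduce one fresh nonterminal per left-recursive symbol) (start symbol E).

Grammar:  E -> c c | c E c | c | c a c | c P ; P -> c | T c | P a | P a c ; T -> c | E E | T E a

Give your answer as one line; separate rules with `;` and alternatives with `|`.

Left recursion appears on P, T.
For P: α = {a, a c}, β = {c, T c}. Rewrite as P → β P' and P' → α P' | ε.
For T: α = {E a}, β = {c, E E}. Rewrite as T → β T' and T' → α T' | ε.

E -> c c | c E c | c | c a c | c P; P -> c P' | T c P'; T -> c T' | E E T'; P' -> a P' | a c P' | eps; T' -> E a T' | eps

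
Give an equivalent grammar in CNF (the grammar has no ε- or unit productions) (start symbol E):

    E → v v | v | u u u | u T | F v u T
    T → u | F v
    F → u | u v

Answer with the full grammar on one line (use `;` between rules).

Introduce a nonterminal for each terminal appearing in a rule of length ≥ 2: X1 → v, X2 → u.
Binarize each right-hand side of length ≥ 3 by chaining fresh nonterminals (Y1, Y2, …): affected rules were E → X2 X2 X2; E → F X1 X2 T.

E → X1 X1 | v | X2 Y1 | X2 T | F Y2; T → u | F X1; F → u | X2 X1; X1 → v; X2 → u; Y1 → X2 X2; Y2 → X1 Y3; Y3 → X2 T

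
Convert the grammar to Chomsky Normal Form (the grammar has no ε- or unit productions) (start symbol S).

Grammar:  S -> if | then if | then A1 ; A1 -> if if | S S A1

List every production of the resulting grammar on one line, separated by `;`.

Introduce a nonterminal for each terminal appearing in a rule of length ≥ 2: X1 → then, X2 → if.
Binarize each right-hand side of length ≥ 3 by chaining fresh nonterminals (Y1, Y2, …): affected rules were A1 → S S A1.

S -> if | X1 X2 | X1 A1; A1 -> X2 X2 | S Y1; X1 -> then; X2 -> if; Y1 -> S A1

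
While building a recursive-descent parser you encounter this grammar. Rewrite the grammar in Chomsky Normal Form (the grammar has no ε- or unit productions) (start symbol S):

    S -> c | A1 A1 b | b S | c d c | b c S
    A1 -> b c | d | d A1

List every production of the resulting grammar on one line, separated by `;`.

S -> c | A1 Y1 | X1 S | X2 Y2 | X1 Y3; A1 -> X1 X2 | d | X3 A1; X1 -> b; X2 -> c; X3 -> d; Y1 -> A1 X1; Y2 -> X3 X2; Y3 -> X2 S

Introduce a nonterminal for each terminal appearing in a rule of length ≥ 2: X1 → b, X2 → c, X3 → d.
Binarize each right-hand side of length ≥ 3 by chaining fresh nonterminals (Y1, Y2, …): affected rules were S → A1 A1 X1; S → X2 X3 X2; S → X1 X2 S.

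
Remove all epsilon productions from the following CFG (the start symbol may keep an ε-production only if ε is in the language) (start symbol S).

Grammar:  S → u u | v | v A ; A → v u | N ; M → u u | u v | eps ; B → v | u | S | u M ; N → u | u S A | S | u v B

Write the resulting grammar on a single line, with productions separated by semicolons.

The nullable symbols are {M}.
ε ∉ L(G), so no ε-production is kept.

S → u u | v | v A; A → v u | N; M → u u | u v; B → v | u | S | u M; N → u | u S A | S | u v B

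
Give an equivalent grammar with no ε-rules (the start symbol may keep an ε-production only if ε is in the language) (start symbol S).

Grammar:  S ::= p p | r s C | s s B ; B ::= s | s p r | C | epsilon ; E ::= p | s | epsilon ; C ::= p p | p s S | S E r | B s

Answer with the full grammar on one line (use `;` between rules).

Nullable nonterminals: {B, E}.
ε ∉ L(G), so no ε-production is kept.
Expand every rule over subsets of its nullable positions: S → s s B gives s s B | s s. C → S E r gives S E r | S r. C → B s gives B s | s.

S ::= p p | r s C | s s B | s s; B ::= s | s p r | C; E ::= p | s; C ::= p p | p s S | S E r | S r | B s | s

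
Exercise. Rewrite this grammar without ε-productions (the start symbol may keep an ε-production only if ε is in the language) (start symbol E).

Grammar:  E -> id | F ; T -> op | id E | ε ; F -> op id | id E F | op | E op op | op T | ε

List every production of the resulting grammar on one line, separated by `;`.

E -> id | F | ε; T -> op | id E | id; F -> op id | id E F | id E | id F | id | op | E op op | op op | op T

Nullable nonterminals: {E, F, T}.
ε ∈ L(G) since E is nullable, so keep E → ε.
Expand every rule over subsets of its nullable positions: T → id E gives id E | id. F → id E F gives id E F | id E | id F | id. F → E op op gives E op op | op op.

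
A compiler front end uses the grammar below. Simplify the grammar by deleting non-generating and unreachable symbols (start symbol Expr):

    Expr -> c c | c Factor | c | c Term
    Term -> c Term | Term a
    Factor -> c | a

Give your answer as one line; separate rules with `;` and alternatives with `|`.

Expr -> c c | c Factor | c; Factor -> c | a

Generating nonterminals: {Expr, Factor}.
Reachable from Expr after that: {Expr, Factor}.
Removed useless symbols: {Term} and every production mentioning them.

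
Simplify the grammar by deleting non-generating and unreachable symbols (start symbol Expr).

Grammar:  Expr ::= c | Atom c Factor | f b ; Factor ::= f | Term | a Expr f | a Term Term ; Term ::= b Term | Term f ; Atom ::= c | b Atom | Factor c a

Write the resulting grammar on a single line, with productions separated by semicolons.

Generating nonterminals: {Atom, Expr, Factor}.
Reachable from Expr after that: {Atom, Expr, Factor}.
Removed useless symbols: {Term} and every production mentioning them.

Expr ::= c | Atom c Factor | f b; Factor ::= f | a Expr f; Atom ::= c | b Atom | Factor c a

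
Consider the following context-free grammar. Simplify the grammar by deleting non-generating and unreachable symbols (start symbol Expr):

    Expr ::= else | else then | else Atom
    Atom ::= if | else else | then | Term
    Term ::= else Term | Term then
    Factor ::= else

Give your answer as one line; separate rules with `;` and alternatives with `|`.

Expr ::= else | else then | else Atom; Atom ::= if | else else | then

Generating nonterminals: {Atom, Expr, Factor}.
Reachable from Expr after that: {Atom, Expr}.
Removed useless symbols: {Factor, Term} and every production mentioning them.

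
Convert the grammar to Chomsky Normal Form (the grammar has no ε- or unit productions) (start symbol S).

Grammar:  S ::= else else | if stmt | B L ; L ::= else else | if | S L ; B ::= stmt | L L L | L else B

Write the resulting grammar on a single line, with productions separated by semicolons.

S ::= X1 X1 | X2 X3 | B L; L ::= X1 X1 | if | S L; B ::= stmt | L Y1 | L Y2; X1 ::= else; X2 ::= if; X3 ::= stmt; Y1 ::= L L; Y2 ::= X1 B

Introduce a nonterminal for each terminal appearing in a rule of length ≥ 2: X1 → else, X2 → if, X3 → stmt.
Binarize each right-hand side of length ≥ 3 by chaining fresh nonterminals (Y1, Y2, …): affected rules were B → L L L; B → L X1 B.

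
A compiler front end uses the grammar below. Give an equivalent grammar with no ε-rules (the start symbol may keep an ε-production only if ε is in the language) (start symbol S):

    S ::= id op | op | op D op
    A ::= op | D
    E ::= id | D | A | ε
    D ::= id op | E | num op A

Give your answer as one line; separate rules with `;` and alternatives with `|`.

S ::= id op | op | op D op | op op; A ::= op | D; E ::= id | D | A; D ::= id op | E | num op A | num op

The nullable symbols are {A, D, E}.
ε ∉ L(G), so no ε-production is kept.
Add the nullable-subset variants: S → op D op gives op D op | op op. D → num op A gives num op A | num op.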